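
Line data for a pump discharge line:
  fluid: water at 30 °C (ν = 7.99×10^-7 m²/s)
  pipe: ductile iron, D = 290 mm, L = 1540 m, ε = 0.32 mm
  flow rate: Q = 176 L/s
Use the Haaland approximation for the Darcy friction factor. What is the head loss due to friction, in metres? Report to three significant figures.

V = 4Q/(πD²) = 4·0.176/(π·0.290²) = 2.665 m/s
Re = VD/ν = 2.665·0.290/7.99×10^-7 = 9.67×10^5 → turbulent
ε/D = 0.32/290 = 0.00110
Haaland: f = 0.02041
h_f = f(L/D)V²/(2g) = 0.02041·(1540/0.290)·2.665²/(2·9.81) = 39.22 m

h_f ≈ 39.2 m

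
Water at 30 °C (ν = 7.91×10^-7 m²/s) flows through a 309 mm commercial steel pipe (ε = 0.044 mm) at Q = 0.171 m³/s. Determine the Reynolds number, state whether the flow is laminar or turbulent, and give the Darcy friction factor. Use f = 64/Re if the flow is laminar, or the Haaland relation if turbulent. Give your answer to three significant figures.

V = 4Q/(πD²) = 2.280 m/s
Re = VD/ν = 2.280·0.309/7.91×10^-7 = 8.91×10^5
Re > 4000 → turbulent; ε/D = 1.42×10^-4
Haaland: f = 0.01402

Re ≈ 8.91×10^5; turbulent; f ≈ 0.0140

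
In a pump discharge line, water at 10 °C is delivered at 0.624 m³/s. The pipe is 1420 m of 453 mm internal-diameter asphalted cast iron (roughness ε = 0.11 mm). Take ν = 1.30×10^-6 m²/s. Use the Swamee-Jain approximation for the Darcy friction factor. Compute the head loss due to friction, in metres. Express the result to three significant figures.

h_f ≈ 36.0 m

V = 4Q/(πD²) = 4·0.624/(π·0.453²) = 3.872 m/s
Re = VD/ν = 3.872·0.453/1.30×10^-6 = 1.35×10^6 → turbulent
ε/D = 0.11/453 = 2.43×10^-4
Swamee-Jain: f = 0.01501
h_f = f(L/D)V²/(2g) = 0.01501·(1420/0.453)·3.872²/(2·9.81) = 35.96 m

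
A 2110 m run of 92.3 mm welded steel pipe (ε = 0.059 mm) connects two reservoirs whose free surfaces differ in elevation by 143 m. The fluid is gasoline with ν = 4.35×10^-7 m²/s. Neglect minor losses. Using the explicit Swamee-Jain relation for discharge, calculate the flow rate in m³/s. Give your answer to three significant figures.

Q ≈ 0.0173 m³/s

Swamee-Jain (Type II): Q = -0.965·√(gD⁵h_f/L)·ln[ε/(3.7D) + √(3.17ν²L/(gD³h_f))]
√(gD⁵h_f/L) = √(9.81·0.0923⁵·143/2110) = 0.002110
ε/(3.7D) = 1.73×10^-4; √(3.17ν²L/(gD³h_f)) = 3.39×10^-5
Q = -0.965·0.002110·ln(2.066×10^-4) = 0.01728 m³/s
Check: V = 2.58 m/s, Re = 5.48×10^5, f = 0.01852, h_f = 144 m ≈ 143 m ✓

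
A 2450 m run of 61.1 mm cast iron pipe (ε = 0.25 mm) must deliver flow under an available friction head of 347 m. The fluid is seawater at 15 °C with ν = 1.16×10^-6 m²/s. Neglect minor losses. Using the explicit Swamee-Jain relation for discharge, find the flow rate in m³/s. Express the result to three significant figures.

Swamee-Jain (Type II): Q = -0.965·√(gD⁵h_f/L)·ln[ε/(3.7D) + √(3.17ν²L/(gD³h_f))]
√(gD⁵h_f/L) = √(9.81·0.0611⁵·347/2450) = 0.001088
ε/(3.7D) = 0.00111; √(3.17ν²L/(gD³h_f)) = 1.16×10^-4
Q = -0.965·0.001088·ln(0.001222) = 0.007040 m³/s
Check: V = 2.40 m/s, Re = 1.26×10^5, f = 0.02968, h_f = 350 m ≈ 347 m ✓

Q ≈ 0.00704 m³/s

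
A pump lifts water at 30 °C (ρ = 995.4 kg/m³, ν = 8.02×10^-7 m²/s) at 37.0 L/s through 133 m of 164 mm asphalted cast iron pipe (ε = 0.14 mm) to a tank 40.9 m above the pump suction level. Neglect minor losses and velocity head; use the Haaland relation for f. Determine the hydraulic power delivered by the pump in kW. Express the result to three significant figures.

P_hyd ≈ 15.7 kW

V = 4Q/(πD²) = 1.752 m/s; Re = 3.58×10^5; ε/D = 8.54×10^-4; f = 0.01974
h_f = f(L/D)V²/2g = 2.503 m
Total head H = z + h_f = 40.9 + 2.503 = 43.40 m
P_hyd = ρgQH = 995.4·9.81·0.0370·43.40 = 15.68 kW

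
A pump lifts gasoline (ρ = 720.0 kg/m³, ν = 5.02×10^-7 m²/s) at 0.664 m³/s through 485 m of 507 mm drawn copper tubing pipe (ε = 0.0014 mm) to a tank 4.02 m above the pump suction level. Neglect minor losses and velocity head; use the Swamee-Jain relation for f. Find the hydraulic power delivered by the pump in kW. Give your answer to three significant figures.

V = 4Q/(πD²) = 3.289 m/s; Re = 3.32×10^6; ε/D = 2.76×10^-6; f = 0.009724
h_f = f(L/D)V²/2g = 5.129 m
Total head H = z + h_f = 4.02 + 5.129 = 9.149 m
P_hyd = ρgQH = 720.0·9.81·0.664·9.149 = 42.91 kW

P_hyd ≈ 42.9 kW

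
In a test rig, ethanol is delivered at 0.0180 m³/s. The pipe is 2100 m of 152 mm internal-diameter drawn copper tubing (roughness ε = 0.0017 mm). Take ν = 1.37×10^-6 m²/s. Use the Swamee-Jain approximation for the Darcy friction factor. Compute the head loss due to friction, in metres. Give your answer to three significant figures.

h_f ≈ 12.2 m

V = 4Q/(πD²) = 4·0.0180/(π·0.152²) = 0.9920 m/s
Re = VD/ν = 0.9920·0.152/1.37×10^-6 = 1.10×10^5 → turbulent
ε/D = 0.0017/152 = 1.12×10^-5
Swamee-Jain: f = 0.01758
h_f = f(L/D)V²/(2g) = 0.01758·(2100/0.152)·0.9920²/(2·9.81) = 12.18 m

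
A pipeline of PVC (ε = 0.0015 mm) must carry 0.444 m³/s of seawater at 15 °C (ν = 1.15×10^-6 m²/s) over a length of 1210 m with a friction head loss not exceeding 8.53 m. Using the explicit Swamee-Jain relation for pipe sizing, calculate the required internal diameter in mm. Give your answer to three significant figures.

Swamee-Jain (Type III): D = 0.66·[ε^1.25·(LQ²/(gh_f))^4.75 + ν·Q^9.4·(L/(gh_f))^5.2]^0.04
LQ²/(gh_f) = 2.851; L/(gh_f) = 14.46
Term 1 = ε^1.25·(…)^4.75 = 7.60×10^-6; Term 2 = ν·Q^9.4·(…)^5.2 = 6.01×10^-4
D = 0.66·(7.60×10^-6 + 6.01×10^-4)^0.04 = 0.4908 m = 491 mm
Check: V = 2.35 m/s, Re = 1.00×10^6, f = 0.01168, h_f = 8.08 m ≈ 8.53 m ✓

D ≈ 491 mm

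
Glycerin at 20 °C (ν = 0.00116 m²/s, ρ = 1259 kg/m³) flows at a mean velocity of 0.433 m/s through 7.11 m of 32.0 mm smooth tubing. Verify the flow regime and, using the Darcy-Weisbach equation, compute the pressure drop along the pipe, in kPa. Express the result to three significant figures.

Re = VD/ν = 0.433·0.03200/0.00116 = 11.9 → laminar (Re < 2300)
f = 64/Re = 5.358
h_f = f(L/D)V²/(2g) = 5.358·(7.11/0.03200)·0.433²/(2·9.81) = 11.38 m
Δp = ρg·h_f = 1259·9.81·11.38 = 140.5 kPa

Δp ≈ 141 kPa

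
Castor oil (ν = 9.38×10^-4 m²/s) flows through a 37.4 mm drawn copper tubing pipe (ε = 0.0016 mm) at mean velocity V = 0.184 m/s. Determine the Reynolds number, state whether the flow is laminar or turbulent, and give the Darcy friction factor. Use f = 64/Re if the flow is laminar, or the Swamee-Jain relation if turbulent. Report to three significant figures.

Re ≈ 7.34; laminar; f = 64/Re ≈ 8.72

Re = VD/ν = 0.1840·0.0374/9.38×10^-4 = 7.34
Re < 2300 → laminar → f = 64/Re = 8.724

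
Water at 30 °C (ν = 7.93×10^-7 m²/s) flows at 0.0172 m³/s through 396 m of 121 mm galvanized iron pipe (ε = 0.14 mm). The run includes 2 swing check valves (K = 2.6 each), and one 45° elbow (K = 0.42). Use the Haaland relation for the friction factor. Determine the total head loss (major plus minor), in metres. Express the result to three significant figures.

V = 4Q/(πD²) = 1.496 m/s; V²/2g = 0.1140 m
Re = 2.28×10^5, ε/D = 0.00116 → f = 0.02139 (Haaland)
Major: h_f = f(L/D)·V²/2g = 0.02139·3273·0.1140 = 7.982 m
Minor: ΣK = 5.62; h_m = ΣK·V²/2g = 0.6409 m
Total H_L = 7.982 + 0.6409 = 8.623 m

H_L ≈ 8.62 m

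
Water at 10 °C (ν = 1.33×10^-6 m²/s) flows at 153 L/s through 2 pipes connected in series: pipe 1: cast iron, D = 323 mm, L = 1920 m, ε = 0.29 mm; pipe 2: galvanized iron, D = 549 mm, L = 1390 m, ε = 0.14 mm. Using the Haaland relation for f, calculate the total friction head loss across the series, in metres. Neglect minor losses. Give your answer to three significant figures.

Pipe 1: V = 1.867 m/s, Re = 4.53×10^5, ε/D = 8.98×10^-4, f = 0.01979, h_1 = f(L/D)V²/2g = 20.90 m
Pipe 2: V = 0.6463 m/s, Re = 2.67×10^5, ε/D = 2.55×10^-4, f = 0.01668, h_2 = f(L/D)V²/2g = 0.8990 m
Series → Q common, losses add: H = Σh = 21.80 m

H ≈ 21.8 m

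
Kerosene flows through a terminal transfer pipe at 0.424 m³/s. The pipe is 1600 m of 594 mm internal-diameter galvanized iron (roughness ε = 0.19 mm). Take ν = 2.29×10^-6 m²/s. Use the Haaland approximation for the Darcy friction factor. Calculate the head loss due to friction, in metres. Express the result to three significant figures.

V = 4Q/(πD²) = 4·0.424/(π·0.594²) = 1.530 m/s
Re = VD/ν = 1.530·0.594/2.29×10^-6 = 3.97×10^5 → turbulent
ε/D = 0.19/594 = 3.20×10^-4
Haaland: f = 0.01657
h_f = f(L/D)V²/(2g) = 0.01657·(1600/0.594)·1.530²/(2·9.81) = 5.324 m

h_f ≈ 5.32 m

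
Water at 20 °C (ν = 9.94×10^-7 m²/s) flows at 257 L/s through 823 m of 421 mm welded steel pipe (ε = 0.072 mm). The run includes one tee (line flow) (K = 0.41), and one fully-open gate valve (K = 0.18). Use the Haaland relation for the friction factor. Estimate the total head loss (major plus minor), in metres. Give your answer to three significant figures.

V = 4Q/(πD²) = 1.846 m/s; V²/2g = 0.1737 m
Re = 7.82×10^5, ε/D = 1.71×10^-4 → f = 0.01449 (Haaland)
Major: h_f = f(L/D)·V²/2g = 0.01449·1955·0.1737 = 4.920 m
Minor: ΣK = 0.590; h_m = ΣK·V²/2g = 0.1025 m
Total H_L = 4.920 + 0.1025 = 5.023 m

H_L ≈ 5.02 m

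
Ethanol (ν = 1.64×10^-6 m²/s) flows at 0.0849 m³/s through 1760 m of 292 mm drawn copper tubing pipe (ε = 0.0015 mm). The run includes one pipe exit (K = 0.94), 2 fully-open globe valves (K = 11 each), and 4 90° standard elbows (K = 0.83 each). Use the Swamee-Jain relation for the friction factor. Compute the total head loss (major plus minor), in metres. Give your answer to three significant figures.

H_L ≈ 9.67 m

V = 4Q/(πD²) = 1.268 m/s; V²/2g = 0.08192 m
Re = 2.26×10^5, ε/D = 5.14×10^-6 → f = 0.01522 (Swamee-Jain)
Major: h_f = f(L/D)·V²/2g = 0.01522·6027·0.08192 = 7.517 m
Minor: ΣK = 26.3; h_m = ΣK·V²/2g = 2.151 m
Total H_L = 7.517 + 2.151 = 9.668 m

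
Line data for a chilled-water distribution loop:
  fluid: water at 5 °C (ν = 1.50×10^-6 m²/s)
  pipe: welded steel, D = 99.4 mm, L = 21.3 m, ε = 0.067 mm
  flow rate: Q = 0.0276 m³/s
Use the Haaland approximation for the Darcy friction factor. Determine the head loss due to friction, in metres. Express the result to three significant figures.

V = 4Q/(πD²) = 4·0.0276/(π·0.0994²) = 3.557 m/s
Re = VD/ν = 3.557·0.0994/1.50×10^-6 = 2.36×10^5 → turbulent
ε/D = 0.067/99.4 = 6.74×10^-4
Haaland: f = 0.01929
h_f = f(L/D)V²/(2g) = 0.01929·(21.3/0.0994)·3.557²/(2·9.81) = 2.665 m

h_f ≈ 2.66 m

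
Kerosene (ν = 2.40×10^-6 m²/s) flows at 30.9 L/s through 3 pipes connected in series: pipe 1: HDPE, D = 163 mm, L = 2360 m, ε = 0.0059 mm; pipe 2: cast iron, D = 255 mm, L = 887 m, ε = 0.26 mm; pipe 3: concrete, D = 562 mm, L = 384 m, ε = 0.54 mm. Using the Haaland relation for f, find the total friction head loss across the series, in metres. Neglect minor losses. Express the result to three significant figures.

Pipe 1: V = 1.481 m/s, Re = 1.01×10^5, ε/D = 3.62×10^-5, f = 0.01795, h_1 = f(L/D)V²/2g = 29.05 m
Pipe 2: V = 0.6050 m/s, Re = 6.43×10^4, ε/D = 0.00102, f = 0.02305, h_2 = f(L/D)V²/2g = 1.496 m
Pipe 3: V = 0.1246 m/s, Re = 2.92×10^4, ε/D = 9.61×10^-4, f = 0.02568, h_3 = f(L/D)V²/2g = 0.01388 m
Series → Q common, losses add: H = Σh = 30.56 m

H ≈ 30.6 m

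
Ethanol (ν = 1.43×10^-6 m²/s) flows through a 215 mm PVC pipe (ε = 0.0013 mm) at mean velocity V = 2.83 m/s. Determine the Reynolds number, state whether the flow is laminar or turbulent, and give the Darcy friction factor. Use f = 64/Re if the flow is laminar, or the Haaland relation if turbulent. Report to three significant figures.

Re = VD/ν = 2.830·0.215/1.43×10^-6 = 4.25×10^5
Re > 4000 → turbulent; ε/D = 6.05×10^-6
Haaland: f = 0.01351

Re ≈ 4.25×10^5; turbulent; f ≈ 0.0135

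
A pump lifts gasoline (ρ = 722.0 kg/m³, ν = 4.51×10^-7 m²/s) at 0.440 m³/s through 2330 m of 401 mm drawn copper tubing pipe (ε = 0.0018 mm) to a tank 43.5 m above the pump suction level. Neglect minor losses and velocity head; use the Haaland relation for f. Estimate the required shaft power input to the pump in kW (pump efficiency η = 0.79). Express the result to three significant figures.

P_shaft ≈ 311 kW

V = 4Q/(πD²) = 3.484 m/s; Re = 3.10×10^6; ε/D = 4.49×10^-6; f = 0.009834
h_f = f(L/D)V²/2g = 35.35 m
Total head H = z + h_f = 43.5 + 35.35 = 78.85 m
P_hyd = ρgQH = 722.0·9.81·0.440·78.85 = 245.7 kW
P_shaft = P_hyd/η = 245.7/0.79 = 311.0 kW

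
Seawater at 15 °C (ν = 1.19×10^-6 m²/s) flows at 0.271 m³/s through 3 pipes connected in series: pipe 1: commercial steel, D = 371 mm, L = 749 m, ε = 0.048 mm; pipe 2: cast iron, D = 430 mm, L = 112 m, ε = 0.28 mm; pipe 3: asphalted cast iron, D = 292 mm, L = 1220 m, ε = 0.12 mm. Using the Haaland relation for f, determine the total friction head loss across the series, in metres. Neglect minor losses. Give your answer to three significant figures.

H ≈ 67.5 m

Pipe 1: V = 2.507 m/s, Re = 7.82×10^5, ε/D = 1.29×10^-4, f = 0.01400, h_1 = f(L/D)V²/2g = 9.051 m
Pipe 2: V = 1.866 m/s, Re = 6.74×10^5, ε/D = 6.51×10^-4, f = 0.01830, h_2 = f(L/D)V²/2g = 0.8461 m
Pipe 3: V = 4.047 m/s, Re = 9.93×10^5, ε/D = 4.11×10^-4, f = 0.01653, h_3 = f(L/D)V²/2g = 57.65 m
Series → Q common, losses add: H = Σh = 67.54 m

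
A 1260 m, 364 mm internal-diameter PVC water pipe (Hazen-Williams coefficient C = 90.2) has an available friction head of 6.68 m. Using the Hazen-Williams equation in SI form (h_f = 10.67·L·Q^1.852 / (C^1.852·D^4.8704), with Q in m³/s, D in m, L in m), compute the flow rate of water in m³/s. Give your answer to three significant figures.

Q ≈ 0.104 m³/s

Rearranging: Q = [h_f·C^1.852·D^4.8704 / (10.67·L)]^(1/1.852)
Q = [6.68·90.2^1.852·0.364^4.8704 / (10.67·1260)]^0.540 = 0.1040 m³/s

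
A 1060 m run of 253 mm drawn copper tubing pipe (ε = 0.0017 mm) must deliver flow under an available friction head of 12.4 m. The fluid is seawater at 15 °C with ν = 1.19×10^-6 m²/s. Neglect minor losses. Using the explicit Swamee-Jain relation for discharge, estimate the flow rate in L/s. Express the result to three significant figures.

Swamee-Jain (Type II): Q = -0.965·√(gD⁵h_f/L)·ln[ε/(3.7D) + √(3.17ν²L/(gD³h_f))]
√(gD⁵h_f/L) = √(9.81·0.253⁵·12.4/1060) = 0.01091
ε/(3.7D) = 1.82×10^-6; √(3.17ν²L/(gD³h_f)) = 4.91×10^-5
Q = -0.965·0.01091·ln(5.096×10^-5) = 0.1040 m³/s
Check: V = 2.07 m/s, Re = 4.40×10^5, f = 0.01350, h_f = 12.3 m ≈ 12.4 m ✓

Q ≈ 104 L/s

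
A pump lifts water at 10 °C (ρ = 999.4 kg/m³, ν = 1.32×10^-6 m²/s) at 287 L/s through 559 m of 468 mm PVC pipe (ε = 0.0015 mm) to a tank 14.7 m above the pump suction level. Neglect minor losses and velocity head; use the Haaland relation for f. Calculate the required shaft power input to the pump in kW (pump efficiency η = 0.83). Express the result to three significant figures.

V = 4Q/(πD²) = 1.668 m/s; Re = 5.92×10^5; ε/D = 3.21×10^-6; f = 0.01272
h_f = f(L/D)V²/2g = 2.155 m
Total head H = z + h_f = 14.7 + 2.155 = 16.86 m
P_hyd = ρgQH = 999.4·9.81·0.287·16.86 = 47.43 kW
P_shaft = P_hyd/η = 47.43/0.83 = 57.14 kW

P_shaft ≈ 57.1 kW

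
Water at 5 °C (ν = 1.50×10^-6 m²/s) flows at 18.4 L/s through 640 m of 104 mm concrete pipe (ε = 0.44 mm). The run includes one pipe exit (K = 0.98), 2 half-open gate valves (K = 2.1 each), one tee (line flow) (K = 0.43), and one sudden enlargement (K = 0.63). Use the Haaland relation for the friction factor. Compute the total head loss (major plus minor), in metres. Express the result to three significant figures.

V = 4Q/(πD²) = 2.166 m/s; V²/2g = 0.2391 m
Re = 1.50×10^5, ε/D = 0.00423 → f = 0.02958 (Haaland)
Major: h_f = f(L/D)·V²/2g = 0.02958·6154·0.2391 = 43.53 m
Minor: ΣK = 6.24; h_m = ΣK·V²/2g = 1.492 m
Total H_L = 43.53 + 1.492 = 45.02 m

H_L ≈ 45.0 m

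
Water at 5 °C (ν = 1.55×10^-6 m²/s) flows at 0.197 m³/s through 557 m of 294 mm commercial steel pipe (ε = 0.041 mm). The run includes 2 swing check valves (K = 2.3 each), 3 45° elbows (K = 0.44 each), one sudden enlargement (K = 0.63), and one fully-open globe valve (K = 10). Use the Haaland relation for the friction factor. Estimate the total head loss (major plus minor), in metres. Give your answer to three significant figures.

V = 4Q/(πD²) = 2.902 m/s; V²/2g = 0.4292 m
Re = 5.50×10^5, ε/D = 1.39×10^-4 → f = 0.01455 (Haaland)
Major: h_f = f(L/D)·V²/2g = 0.01455·1895·0.4292 = 11.83 m
Minor: ΣK = 16.6; h_m = ΣK·V²/2g = 7.103 m
Total H_L = 11.83 + 7.103 = 18.94 m

H_L ≈ 18.9 m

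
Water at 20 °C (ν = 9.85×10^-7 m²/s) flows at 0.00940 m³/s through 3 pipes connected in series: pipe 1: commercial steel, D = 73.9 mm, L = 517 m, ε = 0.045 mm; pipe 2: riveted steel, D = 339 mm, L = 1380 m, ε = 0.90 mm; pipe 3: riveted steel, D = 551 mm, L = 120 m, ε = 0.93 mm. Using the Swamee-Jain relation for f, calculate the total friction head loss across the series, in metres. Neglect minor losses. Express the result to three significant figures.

H ≈ 34.0 m

Pipe 1: V = 2.192 m/s, Re = 1.64×10^5, ε/D = 6.09×10^-4, f = 0.01982, h_1 = f(L/D)V²/2g = 33.94 m
Pipe 2: V = 0.1041 m/s, Re = 3.58×10^4, ε/D = 0.00265, f = 0.02912, h_2 = f(L/D)V²/2g = 0.06553 m
Pipe 3: V = 0.03942 m/s, Re = 2.21×10^4, ε/D = 0.00169, f = 0.02904, h_3 = f(L/D)V²/2g = 5.009×10^-4 m
Series → Q common, losses add: H = Σh = 34.00 m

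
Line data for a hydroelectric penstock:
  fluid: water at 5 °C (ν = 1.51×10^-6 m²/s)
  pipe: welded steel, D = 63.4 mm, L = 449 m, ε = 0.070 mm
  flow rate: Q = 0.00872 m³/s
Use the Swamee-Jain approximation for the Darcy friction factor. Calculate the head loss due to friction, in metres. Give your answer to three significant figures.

V = 4Q/(πD²) = 4·0.00872/(π·0.0634²) = 2.762 m/s
Re = VD/ν = 2.762·0.0634/1.51×10^-6 = 1.16×10^5 → turbulent
ε/D = 0.070/63.4 = 0.00110
Swamee-Jain: f = 0.02241
h_f = f(L/D)V²/(2g) = 0.02241·(449/0.0634)·2.762²/(2·9.81) = 61.72 m

h_f ≈ 61.7 m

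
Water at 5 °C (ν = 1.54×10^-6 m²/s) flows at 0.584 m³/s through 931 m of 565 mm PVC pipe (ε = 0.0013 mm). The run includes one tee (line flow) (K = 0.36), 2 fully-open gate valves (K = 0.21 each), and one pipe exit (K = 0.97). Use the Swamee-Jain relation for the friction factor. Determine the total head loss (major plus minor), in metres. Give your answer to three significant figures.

H_L ≈ 5.94 m

V = 4Q/(πD²) = 2.329 m/s; V²/2g = 0.2765 m
Re = 8.55×10^5, ε/D = 2.30×10^-6 → f = 0.01197 (Swamee-Jain)
Major: h_f = f(L/D)·V²/2g = 0.01197·1648·0.2765 = 5.456 m
Minor: ΣK = 1.75; h_m = ΣK·V²/2g = 0.4839 m
Total H_L = 5.456 + 0.4839 = 5.940 m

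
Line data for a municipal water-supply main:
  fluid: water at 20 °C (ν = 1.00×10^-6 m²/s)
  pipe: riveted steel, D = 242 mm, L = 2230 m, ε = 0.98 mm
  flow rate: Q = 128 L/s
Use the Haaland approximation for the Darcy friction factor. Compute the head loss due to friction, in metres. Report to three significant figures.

h_f ≈ 104 m

V = 4Q/(πD²) = 4·0.128/(π·0.242²) = 2.783 m/s
Re = VD/ν = 2.783·0.242/1.00×10^-6 = 6.73×10^5 → turbulent
ε/D = 0.98/242 = 0.00405
Haaland: f = 0.02872
h_f = f(L/D)V²/(2g) = 0.02872·(2230/0.242)·2.783²/(2·9.81) = 104.5 m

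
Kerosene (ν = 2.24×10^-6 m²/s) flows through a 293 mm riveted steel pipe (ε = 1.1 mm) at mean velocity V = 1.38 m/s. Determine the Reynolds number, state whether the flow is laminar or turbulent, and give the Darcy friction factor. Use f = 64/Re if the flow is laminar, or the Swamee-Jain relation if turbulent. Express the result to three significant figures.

Re = VD/ν = 1.380·0.293/2.24×10^-6 = 1.81×10^5
Re > 4000 → turbulent; ε/D = 0.00375
Swamee-Jain: f = 0.02872

Re ≈ 1.81×10^5; turbulent; f ≈ 0.0287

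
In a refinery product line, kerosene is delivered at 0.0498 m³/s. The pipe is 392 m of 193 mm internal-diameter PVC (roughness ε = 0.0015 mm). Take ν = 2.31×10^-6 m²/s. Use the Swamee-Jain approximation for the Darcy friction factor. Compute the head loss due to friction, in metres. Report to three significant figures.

h_f ≈ 5.00 m

V = 4Q/(πD²) = 4·0.0498/(π·0.193²) = 1.702 m/s
Re = VD/ν = 1.702·0.193/2.31×10^-6 = 1.42×10^5 → turbulent
ε/D = 0.0015/193 = 7.77×10^-6
Swamee-Jain: f = 0.01668
h_f = f(L/D)V²/(2g) = 0.01668·(392/0.193)·1.702²/(2·9.81) = 5.002 m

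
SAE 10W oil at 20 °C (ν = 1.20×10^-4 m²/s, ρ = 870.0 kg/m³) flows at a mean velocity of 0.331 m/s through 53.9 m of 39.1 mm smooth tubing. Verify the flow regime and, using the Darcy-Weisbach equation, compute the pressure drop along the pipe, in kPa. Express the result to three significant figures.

Δp ≈ 39.0 kPa

Re = VD/ν = 0.331·0.03910/1.20×10^-4 = 108 → laminar (Re < 2300)
f = 64/Re = 0.5934
h_f = f(L/D)V²/(2g) = 0.5934·(53.9/0.03910)·0.331²/(2·9.81) = 4.568 m
Δp = ρg·h_f = 870.0·9.81·4.568 = 38.99 kPa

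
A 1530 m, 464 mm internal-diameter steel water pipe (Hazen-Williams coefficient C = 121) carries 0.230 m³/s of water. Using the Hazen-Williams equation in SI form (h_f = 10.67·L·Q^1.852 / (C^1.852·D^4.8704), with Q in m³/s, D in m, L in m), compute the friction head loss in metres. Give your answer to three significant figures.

h_f ≈ 6.28 m

h_f = 10.67·1530·0.230^1.852 / (121^1.852·0.464^4.8704) = 6.275 m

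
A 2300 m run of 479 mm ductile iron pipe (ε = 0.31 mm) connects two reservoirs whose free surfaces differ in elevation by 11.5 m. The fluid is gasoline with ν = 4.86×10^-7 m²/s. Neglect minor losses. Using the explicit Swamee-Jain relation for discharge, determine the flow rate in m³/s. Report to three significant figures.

Q ≈ 0.291 m³/s

Swamee-Jain (Type II): Q = -0.965·√(gD⁵h_f/L)·ln[ε/(3.7D) + √(3.17ν²L/(gD³h_f))]
√(gD⁵h_f/L) = √(9.81·0.479⁵·11.5/2300) = 0.03517
ε/(3.7D) = 1.75×10^-4; √(3.17ν²L/(gD³h_f)) = 1.18×10^-5
Q = -0.965·0.03517·ln(1.867×10^-4) = 0.2914 m³/s
Check: V = 1.62 m/s, Re = 1.59×10^6, f = 0.01805, h_f = 11.6 m ≈ 11.5 m ✓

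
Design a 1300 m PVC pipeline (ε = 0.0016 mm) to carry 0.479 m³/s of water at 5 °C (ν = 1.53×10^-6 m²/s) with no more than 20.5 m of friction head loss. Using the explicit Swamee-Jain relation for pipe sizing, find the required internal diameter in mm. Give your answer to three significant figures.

Swamee-Jain (Type III): D = 0.66·[ε^1.25·(LQ²/(gh_f))^4.75 + ν·Q^9.4·(L/(gh_f))^5.2]^0.04
LQ²/(gh_f) = 1.483; L/(gh_f) = 6.464
Term 1 = ε^1.25·(…)^4.75 = 3.70×10^-7; Term 2 = ν·Q^9.4·(…)^5.2 = 2.48×10^-5
D = 0.66·(3.70×10^-7 + 2.48×10^-5)^0.04 = 0.4321 m = 432 mm
Check: V = 3.27 m/s, Re = 9.23×10^5, f = 0.01185, h_f = 19.4 m ≈ 20.5 m ✓

D ≈ 432 mm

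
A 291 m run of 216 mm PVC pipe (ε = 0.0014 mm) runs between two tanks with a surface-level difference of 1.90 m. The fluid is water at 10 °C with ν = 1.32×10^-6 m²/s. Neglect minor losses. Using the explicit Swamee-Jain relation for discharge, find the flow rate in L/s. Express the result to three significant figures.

Q ≈ 49.1 L/s

Swamee-Jain (Type II): Q = -0.965·√(gD⁵h_f/L)·ln[ε/(3.7D) + √(3.17ν²L/(gD³h_f))]
√(gD⁵h_f/L) = √(9.81·0.216⁵·1.90/291) = 0.005488
ε/(3.7D) = 1.75×10^-6; √(3.17ν²L/(gD³h_f)) = 9.25×10^-5
Q = -0.965·0.005488·ln(9.426×10^-5) = 0.04909 m³/s
Check: V = 1.34 m/s, Re = 2.19×10^5, f = 0.01532, h_f = 1.89 m ≈ 1.90 m ✓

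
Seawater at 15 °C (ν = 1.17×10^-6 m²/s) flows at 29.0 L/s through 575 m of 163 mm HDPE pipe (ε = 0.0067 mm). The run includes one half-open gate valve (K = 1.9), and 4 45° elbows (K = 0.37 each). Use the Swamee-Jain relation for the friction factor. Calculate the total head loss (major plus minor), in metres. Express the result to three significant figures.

V = 4Q/(πD²) = 1.390 m/s; V²/2g = 0.09844 m
Re = 1.94×10^5, ε/D = 4.11×10^-5 → f = 0.01599 (Swamee-Jain)
Major: h_f = f(L/D)·V²/2g = 0.01599·3528·0.09844 = 5.554 m
Minor: ΣK = 3.38; h_m = ΣK·V²/2g = 0.3327 m
Total H_L = 5.554 + 0.3327 = 5.887 m

H_L ≈ 5.89 m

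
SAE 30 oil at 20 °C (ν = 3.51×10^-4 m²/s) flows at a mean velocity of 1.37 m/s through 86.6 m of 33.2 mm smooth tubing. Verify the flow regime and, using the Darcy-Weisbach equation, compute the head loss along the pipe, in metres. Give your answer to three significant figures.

Re = VD/ν = 1.37·0.03320/3.51×10^-4 = 130 → laminar (Re < 2300)
f = 64/Re = 0.4939
h_f = f(L/D)V²/(2g) = 0.4939·(86.6/0.03320)·1.37²/(2·9.81) = 123.2 m

h_f ≈ 123 m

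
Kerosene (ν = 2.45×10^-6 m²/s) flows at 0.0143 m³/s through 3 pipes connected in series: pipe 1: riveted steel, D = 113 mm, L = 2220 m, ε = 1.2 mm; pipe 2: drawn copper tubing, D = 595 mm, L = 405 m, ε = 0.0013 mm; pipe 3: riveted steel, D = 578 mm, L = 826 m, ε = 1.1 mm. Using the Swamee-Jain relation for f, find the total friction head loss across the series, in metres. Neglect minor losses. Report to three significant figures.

H ≈ 81.2 m

Pipe 1: V = 1.426 m/s, Re = 6.58×10^4, ε/D = 0.0106, f = 0.03988, h_1 = f(L/D)V²/2g = 81.19 m
Pipe 2: V = 0.05143 m/s, Re = 1.25×10^4, ε/D = 2.18×10^-6, f = 0.02917, h_2 = f(L/D)V²/2g = 0.002676 m
Pipe 3: V = 0.05450 m/s, Re = 1.29×10^4, ε/D = 0.00190, f = 0.03238, h_3 = f(L/D)V²/2g = 0.007004 m
Series → Q common, losses add: H = Σh = 81.20 m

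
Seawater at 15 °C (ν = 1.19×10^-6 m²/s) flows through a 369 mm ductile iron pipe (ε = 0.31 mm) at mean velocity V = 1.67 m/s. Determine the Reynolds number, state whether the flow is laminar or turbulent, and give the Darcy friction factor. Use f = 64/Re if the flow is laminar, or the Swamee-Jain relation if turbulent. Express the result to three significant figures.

Re ≈ 5.18×10^5; turbulent; f ≈ 0.0196

Re = VD/ν = 1.670·0.369/1.19×10^-6 = 5.18×10^5
Re > 4000 → turbulent; ε/D = 8.40×10^-4
Swamee-Jain: f = 0.01960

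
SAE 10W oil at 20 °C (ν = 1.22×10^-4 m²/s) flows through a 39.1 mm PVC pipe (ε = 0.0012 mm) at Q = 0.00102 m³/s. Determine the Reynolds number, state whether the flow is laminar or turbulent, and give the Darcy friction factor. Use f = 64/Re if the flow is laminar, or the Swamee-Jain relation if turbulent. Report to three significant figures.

Re ≈ 272; laminar; f = 64/Re ≈ 0.235

V = 4Q/(πD²) = 0.8495 m/s
Re = VD/ν = 0.8495·0.0391/1.22×10^-4 = 272
Re < 2300 → laminar → f = 64/Re = 0.2351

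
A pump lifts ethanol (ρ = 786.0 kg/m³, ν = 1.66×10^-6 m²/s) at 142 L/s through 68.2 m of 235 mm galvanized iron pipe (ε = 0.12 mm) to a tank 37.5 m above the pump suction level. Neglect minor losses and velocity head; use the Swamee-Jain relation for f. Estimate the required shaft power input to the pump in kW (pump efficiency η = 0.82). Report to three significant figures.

P_shaft ≈ 53.9 kW

V = 4Q/(πD²) = 3.274 m/s; Re = 4.63×10^5; ε/D = 5.11×10^-4; f = 0.01791
h_f = f(L/D)V²/2g = 2.840 m
Total head H = z + h_f = 37.5 + 2.840 = 40.34 m
P_hyd = ρgQH = 786.0·9.81·0.142·40.34 = 44.17 kW
P_shaft = P_hyd/η = 44.17/0.82 = 53.86 kW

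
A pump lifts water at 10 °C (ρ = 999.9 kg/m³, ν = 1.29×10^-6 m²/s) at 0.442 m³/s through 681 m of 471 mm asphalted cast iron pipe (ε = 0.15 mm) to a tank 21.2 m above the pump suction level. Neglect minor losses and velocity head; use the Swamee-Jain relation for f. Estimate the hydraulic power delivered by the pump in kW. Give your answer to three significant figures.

V = 4Q/(πD²) = 2.537 m/s; Re = 9.26×10^5; ε/D = 3.18×10^-4; f = 0.01597
h_f = f(L/D)V²/2g = 7.574 m
Total head H = z + h_f = 21.2 + 7.574 = 28.77 m
P_hyd = ρgQH = 999.9·9.81·0.442·28.77 = 124.8 kW

P_hyd ≈ 125 kW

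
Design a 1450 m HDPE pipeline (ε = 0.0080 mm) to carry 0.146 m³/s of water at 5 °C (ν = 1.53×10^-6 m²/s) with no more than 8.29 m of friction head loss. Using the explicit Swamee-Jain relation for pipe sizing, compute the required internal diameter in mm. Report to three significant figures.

Swamee-Jain (Type III): D = 0.66·[ε^1.25·(LQ²/(gh_f))^4.75 + ν·Q^9.4·(L/(gh_f))^5.2]^0.04
LQ²/(gh_f) = 0.3801; L/(gh_f) = 17.83
Term 1 = ε^1.25·(…)^4.75 = 4.30×10^-9; Term 2 = ν·Q^9.4·(…)^5.2 = 6.85×10^-8
D = 0.66·(4.30×10^-9 + 6.85×10^-8)^0.04 = 0.3420 m = 342 mm
Check: V = 1.59 m/s, Re = 3.55×10^5, f = 0.01423, h_f = 7.77 m ≈ 8.29 m ✓

D ≈ 342 mm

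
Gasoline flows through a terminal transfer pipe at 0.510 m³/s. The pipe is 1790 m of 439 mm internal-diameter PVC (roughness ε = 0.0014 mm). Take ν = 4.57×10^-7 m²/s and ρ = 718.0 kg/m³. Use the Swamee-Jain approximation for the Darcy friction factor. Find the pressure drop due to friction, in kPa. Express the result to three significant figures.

Δp ≈ 163 kPa

V = 4Q/(πD²) = 4·0.510/(π·0.439²) = 3.369 m/s
Re = VD/ν = 3.369·0.439/4.57×10^-7 = 3.24×10^6 → turbulent
ε/D = 0.0014/439 = 3.19×10^-6
Swamee-Jain: f = 0.009782
h_f = f(L/D)V²/(2g) = 0.009782·(1790/0.439)·3.369²/(2·9.81) = 23.08 m
Δp = ρg·h_f = 718.0·9.81·23.08 = 162.6 kPa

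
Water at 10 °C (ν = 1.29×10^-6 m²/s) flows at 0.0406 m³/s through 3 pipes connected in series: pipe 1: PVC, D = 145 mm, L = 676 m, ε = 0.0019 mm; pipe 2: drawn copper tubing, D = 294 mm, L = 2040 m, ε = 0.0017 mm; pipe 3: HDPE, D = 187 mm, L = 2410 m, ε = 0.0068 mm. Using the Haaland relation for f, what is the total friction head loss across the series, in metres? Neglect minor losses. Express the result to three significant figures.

Pipe 1: V = 2.459 m/s, Re = 2.76×10^5, ε/D = 1.31×10^-5, f = 0.01467, h_1 = f(L/D)V²/2g = 21.07 m
Pipe 2: V = 0.5981 m/s, Re = 1.36×10^5, ε/D = 5.78×10^-6, f = 0.01675, h_2 = f(L/D)V²/2g = 2.119 m
Pipe 3: V = 1.478 m/s, Re = 2.14×10^5, ε/D = 3.64×10^-5, f = 0.01554, h_3 = f(L/D)V²/2g = 22.31 m
Series → Q common, losses add: H = Σh = 45.49 m

H ≈ 45.5 m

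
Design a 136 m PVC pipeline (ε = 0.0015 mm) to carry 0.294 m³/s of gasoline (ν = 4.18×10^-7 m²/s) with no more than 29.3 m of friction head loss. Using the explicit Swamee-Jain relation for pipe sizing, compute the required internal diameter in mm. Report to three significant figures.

Swamee-Jain (Type III): D = 0.66·[ε^1.25·(LQ²/(gh_f))^4.75 + ν·Q^9.4·(L/(gh_f))^5.2]^0.04
LQ²/(gh_f) = 0.04090; L/(gh_f) = 0.4732
Term 1 = ε^1.25·(…)^4.75 = 1.34×10^-14; Term 2 = ν·Q^9.4·(…)^5.2 = 8.58×10^-14
D = 0.66·(1.34×10^-14 + 8.58×10^-14)^0.04 = 0.1993 m = 199 mm
Check: V = 9.43 m/s, Re = 4.49×10^6, f = 0.009612, h_f = 29.7 m ≈ 29.3 m ✓

D ≈ 199 mm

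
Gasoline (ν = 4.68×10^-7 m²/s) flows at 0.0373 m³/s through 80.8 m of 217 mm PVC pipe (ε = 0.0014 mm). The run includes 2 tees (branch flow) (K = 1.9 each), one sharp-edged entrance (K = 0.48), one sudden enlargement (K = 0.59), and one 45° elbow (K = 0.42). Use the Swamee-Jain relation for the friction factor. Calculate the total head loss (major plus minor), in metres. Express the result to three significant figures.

H_L ≈ 0.532 m

V = 4Q/(πD²) = 1.009 m/s; V²/2g = 0.05184 m
Re = 4.68×10^5, ε/D = 6.45×10^-6 → f = 0.01335 (Swamee-Jain)
Major: h_f = f(L/D)·V²/2g = 0.01335·372.4·0.05184 = 0.2577 m
Minor: ΣK = 5.29; h_m = ΣK·V²/2g = 0.2743 m
Total H_L = 0.2577 + 0.2743 = 0.5319 m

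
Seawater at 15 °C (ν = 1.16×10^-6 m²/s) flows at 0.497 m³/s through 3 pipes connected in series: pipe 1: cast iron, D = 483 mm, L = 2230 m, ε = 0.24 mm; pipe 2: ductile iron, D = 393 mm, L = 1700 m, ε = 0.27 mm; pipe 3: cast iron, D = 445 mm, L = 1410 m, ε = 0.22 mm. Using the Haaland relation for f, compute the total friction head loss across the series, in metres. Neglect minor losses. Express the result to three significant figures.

H ≈ 125 m

Pipe 1: V = 2.713 m/s, Re = 1.13×10^6, ε/D = 4.97×10^-4, f = 0.01710, h_1 = f(L/D)V²/2g = 29.61 m
Pipe 2: V = 4.097 m/s, Re = 1.39×10^6, ε/D = 6.87×10^-4, f = 0.01825, h_2 = f(L/D)V²/2g = 67.53 m
Pipe 3: V = 3.196 m/s, Re = 1.23×10^6, ε/D = 4.94×10^-4, f = 0.01706, h_3 = f(L/D)V²/2g = 28.13 m
Series → Q common, losses add: H = Σh = 125.3 m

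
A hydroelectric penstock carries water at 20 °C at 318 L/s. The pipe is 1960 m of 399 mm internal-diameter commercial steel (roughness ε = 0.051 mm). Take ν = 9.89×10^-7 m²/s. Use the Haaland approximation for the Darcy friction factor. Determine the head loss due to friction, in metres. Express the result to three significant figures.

V = 4Q/(πD²) = 4·0.318/(π·0.399²) = 2.543 m/s
Re = VD/ν = 2.543·0.399/9.89×10^-7 = 1.03×10^6 → turbulent
ε/D = 0.051/399 = 1.28×10^-4
Haaland: f = 0.01369
h_f = f(L/D)V²/(2g) = 0.01369·(1960/0.399)·2.543²/(2·9.81) = 22.18 m

h_f ≈ 22.2 m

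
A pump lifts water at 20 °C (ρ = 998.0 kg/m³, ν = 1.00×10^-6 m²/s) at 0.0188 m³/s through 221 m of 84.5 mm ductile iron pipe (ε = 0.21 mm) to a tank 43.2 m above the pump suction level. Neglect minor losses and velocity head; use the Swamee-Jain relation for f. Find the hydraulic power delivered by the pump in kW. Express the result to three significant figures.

V = 4Q/(πD²) = 3.352 m/s; Re = 2.83×10^5; ε/D = 0.00249; f = 0.02553
h_f = f(L/D)V²/2g = 38.25 m
Total head H = z + h_f = 43.2 + 38.25 = 81.45 m
P_hyd = ρgQH = 998.0·9.81·0.0188·81.45 = 14.99 kW

P_hyd ≈ 15.0 kW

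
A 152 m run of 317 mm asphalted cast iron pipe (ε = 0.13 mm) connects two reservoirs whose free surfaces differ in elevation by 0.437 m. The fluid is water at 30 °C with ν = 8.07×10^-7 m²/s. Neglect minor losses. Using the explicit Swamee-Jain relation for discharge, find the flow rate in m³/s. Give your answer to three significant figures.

Q ≈ 0.0802 m³/s

Swamee-Jain (Type II): Q = -0.965·√(gD⁵h_f/L)·ln[ε/(3.7D) + √(3.17ν²L/(gD³h_f))]
√(gD⁵h_f/L) = √(9.81·0.317⁵·0.437/152) = 0.009502
ε/(3.7D) = 1.11×10^-4; √(3.17ν²L/(gD³h_f)) = 4.79×10^-5
Q = -0.965·0.009502·ln(1.588×10^-4) = 0.08021 m³/s
Check: V = 1.02 m/s, Re = 3.99×10^5, f = 0.01743, h_f = 0.440 m ≈ 0.437 m ✓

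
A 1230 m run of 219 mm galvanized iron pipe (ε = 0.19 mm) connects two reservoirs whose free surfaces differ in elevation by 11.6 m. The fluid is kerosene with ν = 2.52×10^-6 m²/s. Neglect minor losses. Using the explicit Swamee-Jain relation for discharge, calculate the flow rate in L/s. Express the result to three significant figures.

Q ≈ 51.9 L/s

Swamee-Jain (Type II): Q = -0.965·√(gD⁵h_f/L)·ln[ε/(3.7D) + √(3.17ν²L/(gD³h_f))]
√(gD⁵h_f/L) = √(9.81·0.219⁵·11.6/1230) = 0.006827
ε/(3.7D) = 2.34×10^-4; √(3.17ν²L/(gD³h_f)) = 1.44×10^-4
Q = -0.965·0.006827·ln(3.784×10^-4) = 0.05191 m³/s
Check: V = 1.38 m/s, Re = 1.20×10^5, f = 0.02150, h_f = 11.7 m ≈ 11.6 m ✓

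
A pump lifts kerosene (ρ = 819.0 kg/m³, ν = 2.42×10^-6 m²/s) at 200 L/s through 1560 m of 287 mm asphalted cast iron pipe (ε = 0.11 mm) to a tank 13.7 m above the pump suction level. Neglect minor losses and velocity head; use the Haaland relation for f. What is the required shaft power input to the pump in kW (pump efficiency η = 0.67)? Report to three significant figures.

V = 4Q/(πD²) = 3.092 m/s; Re = 3.67×10^5; ε/D = 3.83×10^-4; f = 0.01711
h_f = f(L/D)V²/2g = 45.30 m
Total head H = z + h_f = 13.7 + 45.30 = 59.00 m
P_hyd = ρgQH = 819.0·9.81·0.200·59.00 = 94.81 kW
P_shaft = P_hyd/η = 94.81/0.67 = 141.5 kW

P_shaft ≈ 142 kW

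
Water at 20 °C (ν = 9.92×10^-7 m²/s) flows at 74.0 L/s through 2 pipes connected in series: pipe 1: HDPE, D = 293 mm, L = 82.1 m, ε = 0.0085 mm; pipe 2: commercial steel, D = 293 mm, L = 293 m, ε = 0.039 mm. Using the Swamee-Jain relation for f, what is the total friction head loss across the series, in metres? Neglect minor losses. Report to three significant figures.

H ≈ 1.21 m

Pipe 1: V = 1.098 m/s, Re = 3.24×10^5, ε/D = 2.90×10^-5, f = 0.01452, h_1 = f(L/D)V²/2g = 0.2497 m
Pipe 2: V = 1.098 m/s, Re = 3.24×10^5, ε/D = 1.33×10^-4, f = 0.01559, h_2 = f(L/D)V²/2g = 0.9571 m
Series → Q common, losses add: H = Σh = 1.207 m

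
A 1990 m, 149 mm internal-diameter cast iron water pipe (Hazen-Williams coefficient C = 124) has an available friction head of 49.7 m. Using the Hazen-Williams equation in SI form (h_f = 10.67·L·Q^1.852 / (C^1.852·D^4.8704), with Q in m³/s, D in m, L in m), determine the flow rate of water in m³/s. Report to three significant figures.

Q ≈ 0.0315 m³/s

Rearranging: Q = [h_f·C^1.852·D^4.8704 / (10.67·L)]^(1/1.852)
Q = [49.7·124^1.852·0.149^4.8704 / (10.67·1990)]^0.540 = 0.03152 m³/s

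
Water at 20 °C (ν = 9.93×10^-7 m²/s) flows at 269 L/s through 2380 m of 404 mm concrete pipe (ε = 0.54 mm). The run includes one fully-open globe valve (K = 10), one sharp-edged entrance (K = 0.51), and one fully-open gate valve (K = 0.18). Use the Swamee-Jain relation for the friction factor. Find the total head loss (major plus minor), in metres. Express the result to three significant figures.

V = 4Q/(πD²) = 2.098 m/s; V²/2g = 0.2244 m
Re = 8.54×10^5, ε/D = 0.00134 → f = 0.02148 (Swamee-Jain)
Major: h_f = f(L/D)·V²/2g = 0.02148·5891·0.2244 = 28.40 m
Minor: ΣK = 10.7; h_m = ΣK·V²/2g = 2.399 m
Total H_L = 28.40 + 2.399 = 30.80 m

H_L ≈ 30.8 m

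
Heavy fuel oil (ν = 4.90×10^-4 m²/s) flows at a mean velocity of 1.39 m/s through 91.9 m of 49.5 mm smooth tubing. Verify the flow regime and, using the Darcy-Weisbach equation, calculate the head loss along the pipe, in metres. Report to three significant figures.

Re = VD/ν = 1.39·0.04950/4.90×10^-4 = 140 → laminar (Re < 2300)
f = 64/Re = 0.4558
h_f = f(L/D)V²/(2g) = 0.4558·(91.9/0.04950)·1.39²/(2·9.81) = 83.33 m

h_f ≈ 83.3 m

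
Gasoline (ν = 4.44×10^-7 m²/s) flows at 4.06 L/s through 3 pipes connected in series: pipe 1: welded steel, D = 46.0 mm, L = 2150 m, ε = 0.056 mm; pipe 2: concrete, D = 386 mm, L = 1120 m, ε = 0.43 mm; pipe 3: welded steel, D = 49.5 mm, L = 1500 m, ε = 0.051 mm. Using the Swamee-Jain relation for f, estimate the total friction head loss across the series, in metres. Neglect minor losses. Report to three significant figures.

H ≈ 455 m

Pipe 1: V = 2.443 m/s, Re = 2.53×10^5, ε/D = 0.00122, f = 0.02176, h_1 = f(L/D)V²/2g = 309.4 m
Pipe 2: V = 0.03469 m/s, Re = 3.02×10^4, ε/D = 0.00111, f = 0.02638, h_2 = f(L/D)V²/2g = 0.004696 m
Pipe 3: V = 2.110 m/s, Re = 2.35×10^5, ε/D = 0.00103, f = 0.02112, h_3 = f(L/D)V²/2g = 145.2 m
Series → Q common, losses add: H = Σh = 454.5 m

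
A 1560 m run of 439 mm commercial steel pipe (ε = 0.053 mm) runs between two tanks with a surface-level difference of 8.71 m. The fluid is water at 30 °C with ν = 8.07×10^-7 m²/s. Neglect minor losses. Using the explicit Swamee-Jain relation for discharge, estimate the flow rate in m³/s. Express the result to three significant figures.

Swamee-Jain (Type II): Q = -0.965·√(gD⁵h_f/L)·ln[ε/(3.7D) + √(3.17ν²L/(gD³h_f))]
√(gD⁵h_f/L) = √(9.81·0.439⁵·8.71/1560) = 0.02988
ε/(3.7D) = 3.26×10^-5; √(3.17ν²L/(gD³h_f)) = 2.11×10^-5
Q = -0.965·0.02988·ln(5.374×10^-5) = 0.2835 m³/s
Check: V = 1.87 m/s, Re = 1.02×10^6, f = 0.01378, h_f = 8.76 m ≈ 8.71 m ✓

Q ≈ 0.284 m³/s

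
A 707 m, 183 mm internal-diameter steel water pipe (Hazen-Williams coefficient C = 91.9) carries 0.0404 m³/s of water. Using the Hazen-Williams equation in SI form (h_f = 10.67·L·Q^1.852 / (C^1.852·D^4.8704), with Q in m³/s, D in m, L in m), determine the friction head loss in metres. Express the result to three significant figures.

h_f = 10.67·707·0.0404^1.852 / (91.9^1.852·0.183^4.8704) = 17.89 m

h_f ≈ 17.9 m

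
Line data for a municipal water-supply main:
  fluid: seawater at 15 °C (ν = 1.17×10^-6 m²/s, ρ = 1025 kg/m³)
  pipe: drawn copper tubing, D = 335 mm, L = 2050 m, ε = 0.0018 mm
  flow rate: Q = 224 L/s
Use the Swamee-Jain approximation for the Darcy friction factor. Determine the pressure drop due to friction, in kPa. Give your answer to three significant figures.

V = 4Q/(πD²) = 4·0.224/(π·0.335²) = 2.541 m/s
Re = VD/ν = 2.541·0.335/1.17×10^-6 = 7.28×10^5 → turbulent
ε/D = 0.0018/335 = 5.37×10^-6
Swamee-Jain: f = 0.01236
h_f = f(L/D)V²/(2g) = 0.01236·(2050/0.335)·2.541²/(2·9.81) = 24.91 m
Δp = ρg·h_f = 1025·9.81·24.91 = 250.4 kPa

Δp ≈ 250 kPa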